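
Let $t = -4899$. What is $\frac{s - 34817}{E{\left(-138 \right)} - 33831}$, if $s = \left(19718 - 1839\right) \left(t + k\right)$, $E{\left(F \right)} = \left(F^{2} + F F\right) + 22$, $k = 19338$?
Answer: $\frac{258120064}{4279} \approx 60323.0$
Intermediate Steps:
$E{\left(F \right)} = 22 + 2 F^{2}$ ($E{\left(F \right)} = \left(F^{2} + F^{2}\right) + 22 = 2 F^{2} + 22 = 22 + 2 F^{2}$)
$s = 258154881$ ($s = \left(19718 - 1839\right) \left(-4899 + 19338\right) = 17879 \cdot 14439 = 258154881$)
$\frac{s - 34817}{E{\left(-138 \right)} - 33831} = \frac{258154881 - 34817}{\left(22 + 2 \left(-138\right)^{2}\right) - 33831} = \frac{258120064}{\left(22 + 2 \cdot 19044\right) - 33831} = \frac{258120064}{\left(22 + 38088\right) - 33831} = \frac{258120064}{38110 - 33831} = \frac{258120064}{4279}$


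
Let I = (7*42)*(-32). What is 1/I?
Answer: -1/9408 ≈ -0.00010629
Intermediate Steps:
I = -9408 (I = 294*(-32) = -9408)
1/I = 1/(-9408) = -1/9408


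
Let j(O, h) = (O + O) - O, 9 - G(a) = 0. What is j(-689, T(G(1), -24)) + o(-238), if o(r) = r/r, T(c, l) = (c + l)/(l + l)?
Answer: -688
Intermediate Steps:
G(a) = 9 (G(a) = 9 - 1*0 = 9 + 0 = 9)
T(c, l) = (c + l)/(2*l) (T(c, l) = (c + l)/((2*l)) = (c + l)*(1/(2*l)) = (c + l)/(2*l))
j(O, h) = O (j(O, h) = 2*O - O = O)
o(r) = 1
j(-689, T(G(1), -24)) + o(-238) = -689 + 1 = -688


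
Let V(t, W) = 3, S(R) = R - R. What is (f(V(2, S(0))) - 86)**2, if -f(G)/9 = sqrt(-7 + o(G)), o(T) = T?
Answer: 7072 + 3096*I ≈ 7072.0 + 3096.0*I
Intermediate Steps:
S(R) = 0
f(G) = -9*sqrt(-7 + G)
(f(V(2, S(0))) - 86)**2 = (-9*sqrt(-7 + 3) - 86)**2 = (-18*I - 86)**2 = (-86 - 18*I)**2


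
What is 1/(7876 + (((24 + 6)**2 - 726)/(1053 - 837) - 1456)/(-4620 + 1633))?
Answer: 107532/846974419 ≈ 0.00012696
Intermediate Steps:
1/(7876 + (((24 + 6)**2 - 726)/(1053 - 837) - 1456)/(-4620 + 1633)) = 1/(7876 + ((30**2 - 726)/216 - 1456)/(-2987)) = 1/(7876 + ((900 - 726)*(1/216) - 1456)*(-1/2987)) = 1/(7876 + (174*(1/216) - 1456)*(-1/2987)) = 1/(7876 + (29/36 - 1456)*(-1/2987)) = 1/(7876 - 52387/36*(-1/2987)) = 1/(7876 + 52387/107532) = 1/(846974419/107532) = 107532/846974419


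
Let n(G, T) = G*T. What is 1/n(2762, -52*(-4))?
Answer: 1/574496 ≈ 1.7407e-6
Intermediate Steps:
1/n(2762, -52*(-4)) = 1/(2762*(-52*(-4))) = 1/(2762*(-26*(-8))) = 1/(2762*208) = 1/574496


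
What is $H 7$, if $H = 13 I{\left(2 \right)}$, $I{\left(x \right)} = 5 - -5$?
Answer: $910$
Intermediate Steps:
$I{\left(x \right)} = 10$ ($I{\left(x \right)} = 5 + 5 = 10$)
$H = 130$ ($H = 13 \cdot 10 = 130$)
$H 7 = 130 \cdot 7 = 910$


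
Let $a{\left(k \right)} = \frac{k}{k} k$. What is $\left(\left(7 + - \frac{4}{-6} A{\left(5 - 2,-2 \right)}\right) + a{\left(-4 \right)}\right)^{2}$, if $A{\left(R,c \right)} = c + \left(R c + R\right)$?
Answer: $\frac{1}{9} \approx 0.11111$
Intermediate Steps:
$a{\left(k \right)} = k$ ($a{\left(k \right)} = 1 k = k$)
$A{\left(R,c \right)} = R + c + R c$ ($A{\left(R,c \right)} = c + \left(R + R c\right) = R + c + R c$)
$\left(\left(7 + - \frac{4}{-6} A{\left(5 - 2,-2 \right)}\right) + a{\left(-4 \right)}\right)^{2} = \left(\left(7 + - \frac{4}{-6} \left(\left(5 - 2\right) - 2 + \left(5 - 2\right) \left(-2\right)\right)\right) - 4\right)^{2} = \left(\left(7 + \left(-4\right) \left(- \frac{1}{6}\right) \left(3 - 2 + 3 \left(-2\right)\right)\right) - 4\right)^{2} = \left(\left(7 + \frac{2 \left(3 - 2 - 6\right)}{3}\right) - 4\right)^{2} = \left(\left(7 + \frac{2}{3} \left(-5\right)\right) - 4\right)^{2} = \left(\left(7 - \frac{10}{3}\right) - 4\right)^{2} = \left(\frac{11}{3} - 4\right)^{2} = \left(- \frac{1}{3}\right)^{2} = \frac{1}{9}$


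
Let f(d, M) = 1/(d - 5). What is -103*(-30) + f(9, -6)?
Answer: 12361/4 ≈ 3090.3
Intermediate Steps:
f(d, M) = 1/(-5 + d)
-103*(-30) + f(9, -6) = -103*(-30) + 1/(-5 + 9) = 3090 + 1/4 = 3090 + ¼ = 12361/4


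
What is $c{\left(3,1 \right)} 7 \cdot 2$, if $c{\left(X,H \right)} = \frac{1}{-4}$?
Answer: $- \frac{7}{2} \approx -3.5$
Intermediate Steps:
$c{\left(X,H \right)} = - \frac{1}{4}$
$c{\left(3,1 \right)} 7 \cdot 2 = \left(- \frac{1}{4}\right) 7 \cdot 2 = \left(- \frac{7}{4}\right) 2 = - \frac{7}{2}$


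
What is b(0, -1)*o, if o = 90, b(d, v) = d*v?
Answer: 0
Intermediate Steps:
b(0, -1)*o = (0*(-1))*90 = 0*90 = 0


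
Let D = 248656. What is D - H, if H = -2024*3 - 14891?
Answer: 269619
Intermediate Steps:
H = -20963 (H = -6072 - 14891 = -20963)
D - H = 248656 - 1*(-20963) = 248656 + 20963 = 269619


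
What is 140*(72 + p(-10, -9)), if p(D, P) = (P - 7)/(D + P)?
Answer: 193760/19 ≈ 10198.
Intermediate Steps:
p(D, P) = (-7 + P)/(D + P)
140*(72 + p(-10, -9)) = 140*(72 + (-7 - 9)/(-10 - 9)) = 140*(72 - 16/(-19)) = 140*(72 - 1/19*(-16)) = 140*(72 + 16/19) = 140*(1384/19) = 193760/19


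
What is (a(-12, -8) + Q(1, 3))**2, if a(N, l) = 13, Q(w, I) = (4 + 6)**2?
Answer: 12769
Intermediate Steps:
Q(w, I) = 100 (Q(w, I) = 10**2 = 100)
(a(-12, -8) + Q(1, 3))**2 = (13 + 100)**2 = 113**2 = 12769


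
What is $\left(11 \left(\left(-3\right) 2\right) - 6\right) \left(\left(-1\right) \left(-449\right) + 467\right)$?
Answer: $-65952$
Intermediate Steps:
$\left(11 \left(\left(-3\right) 2\right) - 6\right) \left(\left(-1\right) \left(-449\right) + 467\right) = \left(11 \left(-6\right) - 6\right) \left(449 + 467\right) = \left(-66 - 6\right) 916 = \left(-72\right) 916 = -65952$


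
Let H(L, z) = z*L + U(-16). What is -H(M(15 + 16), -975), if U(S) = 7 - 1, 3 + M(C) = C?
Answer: 27294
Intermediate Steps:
M(C) = -3 + C
U(S) = 6
H(L, z) = 6 + L*z (H(L, z) = z*L + 6 = L*z + 6 = 6 + L*z)
-H(M(15 + 16), -975) = -(6 + (-3 + (15 + 16))*(-975)) = -(6 + (-3 + 31)*(-975)) = -(6 + 28*(-975)) = -(6 - 27300) = -1*(-27294) = 27294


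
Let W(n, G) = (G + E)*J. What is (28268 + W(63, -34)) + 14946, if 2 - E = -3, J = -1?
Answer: 43243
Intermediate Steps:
E = 5 (E = 2 - 1*(-3) = 2 + 3 = 5)
W(n, G) = -5 - G (W(n, G) = (G + 5)*(-1) = (5 + G)*(-1) = -5 - G)
(28268 + W(63, -34)) + 14946 = (28268 + (-5 - 1*(-34))) + 14946 = (28268 + (-5 + 34)) + 14946 = (28268 + 29) + 14946 = 28297 + 14946 = 43243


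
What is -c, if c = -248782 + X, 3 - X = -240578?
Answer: 8201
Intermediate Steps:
X = 240581 (X = 3 - 1*(-240578) = 3 + 240578 = 240581)
c = -8201 (c = -248782 + 240581 = -8201)
-c = -1*(-8201) = 8201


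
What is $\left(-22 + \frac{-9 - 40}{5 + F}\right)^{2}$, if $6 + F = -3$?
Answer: $\frac{1521}{16} \approx 95.063$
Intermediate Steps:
$F = -9$ ($F = -6 - 3 = -9$)
$\left(-22 + \frac{-9 - 40}{5 + F}\right)^{2} = \left(-22 + \frac{-9 - 40}{5 - 9}\right)^{2} = \left(-22 + \frac{-9 - 40}{-4}\right)^{2} = \left(-22 - - \frac{49}{4}\right)^{2} = \left(-22 + \frac{49}{4}\right)^{2} = \left(- \frac{39}{4}\right)^{2} = \frac{1521}{16}$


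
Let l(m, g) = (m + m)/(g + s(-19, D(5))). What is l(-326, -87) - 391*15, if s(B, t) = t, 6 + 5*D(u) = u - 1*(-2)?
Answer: -1271075/217 ≈ -5857.5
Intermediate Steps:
D(u) = -⅘ + u/5 (D(u) = -6/5 + (u - 1*(-2))/5 = -6/5 + (u + 2)/5 = -6/5 + (2 + u)/5 = -6/5 + (⅖ + u/5) = -⅘ + u/5)
l(m, g) = 2*m/(⅕ + g) (l(m, g) = (m + m)/(g + (-⅘ + (⅕)*5)) = (2*m)/(g + (-⅘ + 1)) = (2*m)/(g + ⅕) = (2*m)/(⅕ + g) = 2*m/(⅕ + g))
l(-326, -87) - 391*15 = 10*(-326)/(1 + 5*(-87)) - 391*15 = 10*(-326)/(1 - 435) - 1*5865 = 10*(-326)/(-434) - 5865 = 10*(-326)*(-1/434) - 5865 = 1630/217 - 5865 = -1271075/217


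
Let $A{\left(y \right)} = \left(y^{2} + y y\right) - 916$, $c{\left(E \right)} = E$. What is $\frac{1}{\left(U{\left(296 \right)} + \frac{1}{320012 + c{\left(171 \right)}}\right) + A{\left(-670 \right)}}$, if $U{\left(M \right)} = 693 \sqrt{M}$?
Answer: $\frac{4378380699530879}{3926205633755918078013} - \frac{2255377376758 \sqrt{74}}{1308735211251972692671} \approx 1.1003 \cdot 10^{-6}$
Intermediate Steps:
$A{\left(y \right)} = -916 + 2 y^{2}$ ($A{\left(y \right)} = \left(y^{2} + y^{2}\right) - 916 = 2 y^{2} - 916 = -916 + 2 y^{2}$)
$\frac{1}{\left(U{\left(296 \right)} + \frac{1}{320012 + c{\left(171 \right)}}\right) + A{\left(-670 \right)}} = \frac{1}{\left(693 \sqrt{296} + \frac{1}{320012 + 171}\right) - \left(916 - 2 \left(-670\right)^{2}\right)} = \frac{1}{\left(693 \cdot 2 \sqrt{74} + \frac{1}{320183}\right) + \left(-916 + 2 \cdot 448900\right)} = \frac{1}{\left(1386 \sqrt{74} + \frac{1}{320183}\right) + \left(-916 + 897800\right)} = \frac{1}{\left(\frac{1}{320183} + 1386 \sqrt{74}\right) + 896884} = \frac{1}{\frac{287167009773}{320183} + 1386 \sqrt{74}}$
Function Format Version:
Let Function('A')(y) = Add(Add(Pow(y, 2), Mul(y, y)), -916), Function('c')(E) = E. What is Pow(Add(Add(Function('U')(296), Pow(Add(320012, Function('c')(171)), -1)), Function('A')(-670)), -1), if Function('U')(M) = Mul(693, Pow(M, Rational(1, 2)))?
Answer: Add(Rational(4378380699530879, 3926205633755918078013), Mul(Rational(-2255377376758, 1308735211251972692671), Pow(74, Rational(1, 2)))) ≈ 1.1003e-6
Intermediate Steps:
Function('A')(y) = Add(-916, Mul(2, Pow(y, 2))) (Function('A')(y) = Add(Add(Pow(y, 2), Pow(y, 2)), -916) = Add(Mul(2, Pow(y, 2)), -916) = Add(-916, Mul(2, Pow(y, 2))))
Pow(Add(Add(Function('U')(296), Pow(Add(320012, Function('c')(171)), -1)), Function('A')(-670)), -1) = Pow(Add(Add(Mul(693, Pow(296, Rational(1, 2))), Pow(Add(320012, 171), -1)), Add(-916, Mul(2, Pow(-670, 2)))), -1) = Pow(Add(Add(Mul(693, Mul(2, Pow(74, Rational(1, 2)))), Pow(320183, -1)), Add(-916, Mul(2, 448900))), -1) = Pow(Add(Add(Mul(1386, Pow(74, Rational(1, 2))), Rational(1, 320183)), Add(-916, 897800)), -1) = Pow(Add(Add(Rational(1, 320183), Mul(1386, Pow(74, Rational(1, 2)))), 896884), -1) = Pow(Add(Rational(287167009773, 320183), Mul(1386, Pow(74, Rational(1, 2)))), -1)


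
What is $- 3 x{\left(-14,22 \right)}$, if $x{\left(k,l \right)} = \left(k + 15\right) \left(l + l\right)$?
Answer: $-132$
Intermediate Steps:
$x{\left(k,l \right)} = 2 l \left(15 + k\right)$ ($x{\left(k,l \right)} = \left(15 + k\right) 2 l = 2 l \left(15 + k\right)$)
$- 3 x{\left(-14,22 \right)} = - 3 \cdot 2 \cdot 22 \left(15 - 14\right) = - 3 \cdot 2 \cdot 22 \cdot 1 = \left(-3\right) 44 = -132$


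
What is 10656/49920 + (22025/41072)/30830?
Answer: 3514129409/16461246880 ≈ 0.21348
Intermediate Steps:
10656/49920 + (22025/41072)/30830 = 10656*(1/49920) + (22025*(1/41072))*(1/30830) = 111/520 + (22025/41072)*(1/30830) = 111/520 + 4405/253249952 = 3514129409/16461246880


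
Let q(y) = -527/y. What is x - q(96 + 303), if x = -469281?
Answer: -187242592/399 ≈ -4.6928e+5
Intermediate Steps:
x - q(96 + 303) = -469281 - (-527)/(96 + 303) = -469281 - (-527)/399 = -469281 - 1*(-527/399) = -469281 + 527/399 = -187242592/399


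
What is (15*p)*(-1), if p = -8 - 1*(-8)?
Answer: 0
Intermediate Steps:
p = 0 (p = -8 + 8 = 0)
(15*p)*(-1) = (15*0)*(-1) = 0*(-1) = 0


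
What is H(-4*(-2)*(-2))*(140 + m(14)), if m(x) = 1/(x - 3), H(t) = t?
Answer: -24656/11 ≈ -2241.5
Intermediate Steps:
m(x) = 1/(-3 + x)
H(-4*(-2)*(-2))*(140 + m(14)) = (-4*(-2)*(-2))*(140 + 1/(-3 + 14)) = (8*(-2))*(140 + 1/11) = -16*(140 + 1/11) = -16*1541/11 = -24656/11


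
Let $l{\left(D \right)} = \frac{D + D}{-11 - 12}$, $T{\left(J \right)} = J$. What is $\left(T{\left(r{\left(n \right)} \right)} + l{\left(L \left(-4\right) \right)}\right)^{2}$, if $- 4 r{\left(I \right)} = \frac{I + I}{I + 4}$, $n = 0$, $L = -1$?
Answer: $\frac{64}{529} \approx 0.12098$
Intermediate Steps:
$r{\left(I \right)} = - \frac{I}{2 \left(4 + I\right)}$ ($r{\left(I \right)} = - \frac{\left(I + I\right) \frac{1}{I + 4}}{4} = - \frac{2 I \frac{1}{4 + I}}{4} = - \frac{I}{2 \left(4 + I\right)}$)
$l{\left(D \right)} = - \frac{2 D}{23}$ ($l{\left(D \right)} = \frac{2 D}{-23} = 2 D \left(- \frac{1}{23}\right) = - \frac{2 D}{23}$)
$\left(T{\left(r{\left(n \right)} \right)} + l{\left(L \left(-4\right) \right)}\right)^{2} = \left(\left(-1\right) 0 \frac{1}{8 + 2 \cdot 0} - \frac{2 \left(\left(-1\right) \left(-4\right)\right)}{23}\right)^{2} = \left(\left(-1\right) 0 \frac{1}{8 + 0} - \frac{8}{23}\right)^{2} = \left(\left(-1\right) 0 \cdot \frac{1}{8} - \frac{8}{23}\right)^{2} = \left(0 - \frac{8}{23}\right)^{2} = \left(- \frac{8}{23}\right)^{2} = \frac{64}{529}$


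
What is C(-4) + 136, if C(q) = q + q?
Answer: 128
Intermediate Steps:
C(q) = 2*q
C(-4) + 136 = 2*(-4) + 136 = -8 + 136 = 128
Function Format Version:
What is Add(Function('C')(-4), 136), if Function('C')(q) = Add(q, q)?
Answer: 128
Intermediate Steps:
Function('C')(q) = Mul(2, q)
Add(Function('C')(-4), 136) = Add(Mul(2, -4), 136) = Add(-8, 136) = 128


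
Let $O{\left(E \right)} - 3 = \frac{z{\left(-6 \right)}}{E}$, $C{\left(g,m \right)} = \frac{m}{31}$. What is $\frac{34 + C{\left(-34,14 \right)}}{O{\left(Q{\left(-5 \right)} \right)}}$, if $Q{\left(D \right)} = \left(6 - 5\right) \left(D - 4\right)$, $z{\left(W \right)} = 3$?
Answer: $\frac{801}{62} \approx 12.919$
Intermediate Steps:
$C{\left(g,m \right)} = \frac{m}{31}$ ($C{\left(g,m \right)} = m \frac{1}{31} = \frac{m}{31}$)
$Q{\left(D \right)} = -4 + D$ ($Q{\left(D \right)} = 1 \left(-4 + D\right) = -4 + D$)
$O{\left(E \right)} = 3 + \frac{3}{E}$
$\frac{34 + C{\left(-34,14 \right)}}{O{\left(Q{\left(-5 \right)} \right)}} = \frac{34 + \frac{1}{31} \cdot 14}{3 + \frac{3}{-4 - 5}} = \frac{34 + \frac{14}{31}}{3 + \frac{3}{-9}} = \frac{1068}{31 \left(3 + 3 \left(- \frac{1}{9}\right)\right)} = \frac{1068}{31 \left(3 - \frac{1}{3}\right)} = \frac{1068}{31 \cdot \frac{8}{3}} = \frac{1068}{31} \cdot \frac{3}{8} = \frac{801}{62}$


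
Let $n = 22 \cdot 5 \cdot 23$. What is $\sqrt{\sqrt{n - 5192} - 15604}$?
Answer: $\sqrt{-15604 + 11 i \sqrt{22}} \approx 0.2065 + 124.92 i$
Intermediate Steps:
$n = 2530$ ($n = 110 \cdot 23 = 2530$)
$\sqrt{\sqrt{n - 5192} - 15604} = \sqrt{\sqrt{2530 - 5192} - 15604} = \sqrt{\sqrt{-2662} - 15604} = \sqrt{11 i \sqrt{22} - 15604} = \sqrt{-15604 + 11 i \sqrt{22}}$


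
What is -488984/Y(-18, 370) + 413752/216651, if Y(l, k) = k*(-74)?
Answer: 29316850586/1482976095 ≈ 19.769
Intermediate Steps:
Y(l, k) = -74*k
-488984/Y(-18, 370) + 413752/216651 = -488984/((-74*370)) + 413752/216651 = -488984/(-27380) + 413752*(1/216651) = -488984*(-1/27380) + 413752/216651 = 122246/6845 + 413752/216651 = 29316850586/1482976095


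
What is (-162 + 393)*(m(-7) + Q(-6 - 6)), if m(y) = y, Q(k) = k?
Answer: -4389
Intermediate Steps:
(-162 + 393)*(m(-7) + Q(-6 - 6)) = (-162 + 393)*(-7 + (-6 - 6)) = 231*(-7 - 12) = 231*(-19) = -4389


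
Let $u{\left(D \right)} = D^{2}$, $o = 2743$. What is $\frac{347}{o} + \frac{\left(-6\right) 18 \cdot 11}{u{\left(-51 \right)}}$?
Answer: $- \frac{261793}{792727} \approx -0.33024$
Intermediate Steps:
$\frac{347}{o} + \frac{\left(-6\right) 18 \cdot 11}{u{\left(-51 \right)}} = \frac{347}{2743} + \frac{\left(-6\right) 18 \cdot 11}{\left(-51\right)^{2}} = 347 \cdot \frac{1}{2743} + \frac{\left(-108\right) 11}{2601} = \frac{347}{2743} - \frac{132}{289} = - \frac{261793}{792727}$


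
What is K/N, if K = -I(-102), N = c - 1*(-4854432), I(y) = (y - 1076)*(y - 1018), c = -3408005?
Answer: -1319360/1446427 ≈ -0.91215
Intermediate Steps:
I(y) = (-1076 + y)*(-1018 + y)
N = 1446427 (N = -3408005 - 1*(-4854432) = -3408005 + 4854432 = 1446427)
K = -1319360 (K = -(1095368 + (-102)² - 2094*(-102)) = -(1095368 + 10404 + 213588) = -1*1319360 = -1319360)
K/N = -1319360/1446427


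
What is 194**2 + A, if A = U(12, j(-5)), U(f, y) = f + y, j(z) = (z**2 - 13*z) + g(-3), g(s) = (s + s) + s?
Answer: 37729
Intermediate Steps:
g(s) = 3*s (g(s) = 2*s + s = 3*s)
j(z) = -9 + z**2 - 13*z (j(z) = (z**2 - 13*z) + 3*(-3) = (z**2 - 13*z) - 9 = -9 + z**2 - 13*z)
A = 93 (A = 12 + (-9 + (-5)**2 - 13*(-5)) = 12 + (-9 + 25 + 65) = 12 + 81 = 93)
194**2 + A = 194**2 + 93 = 37636 + 93 = 37729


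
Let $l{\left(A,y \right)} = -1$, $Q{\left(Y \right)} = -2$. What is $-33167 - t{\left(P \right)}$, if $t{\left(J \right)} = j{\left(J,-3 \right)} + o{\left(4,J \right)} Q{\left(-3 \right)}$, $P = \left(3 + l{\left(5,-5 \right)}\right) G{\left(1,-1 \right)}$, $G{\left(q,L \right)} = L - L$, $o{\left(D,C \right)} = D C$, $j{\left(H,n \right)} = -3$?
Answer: $-33164$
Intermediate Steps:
$o{\left(D,C \right)} = C D$
$G{\left(q,L \right)} = 0$
$P = 0$ ($P = \left(3 - 1\right) 0 = 2 \cdot 0 = 0$)
$t{\left(J \right)} = -3 - 8 J$ ($t{\left(J \right)} = -3 + J 4 \left(-2\right) = -3 + 4 J \left(-2\right) = -3 - 8 J$)
$-33167 - t{\left(P \right)} = -33167 - \left(-3 - 0\right) = -33167 - \left(-3 + 0\right) = -33167 - -3 = -33167 + 3 = -33164$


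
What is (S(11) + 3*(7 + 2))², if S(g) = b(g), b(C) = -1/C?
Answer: 87616/121 ≈ 724.10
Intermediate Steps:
S(g) = -1/g
(S(11) + 3*(7 + 2))² = (-1/11 + 3*(7 + 2))² = (-1*1/11 + 3*9)² = (-1/11 + 27)² = (296/11)² = 87616/121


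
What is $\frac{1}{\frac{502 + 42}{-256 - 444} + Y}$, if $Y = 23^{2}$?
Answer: $\frac{175}{92439} \approx 0.0018931$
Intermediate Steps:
$Y = 529$
$\frac{1}{\frac{502 + 42}{-256 - 444} + Y} = \frac{1}{\frac{502 + 42}{-256 - 444} + 529} = \frac{1}{\frac{544}{-700} + 529} = \frac{1}{544 \left(- \frac{1}{700}\right) + 529} = \frac{1}{- \frac{136}{175} + 529} = \frac{1}{\frac{92439}{175}} = \frac{175}{92439}$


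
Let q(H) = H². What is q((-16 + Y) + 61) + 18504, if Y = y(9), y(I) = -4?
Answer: 20185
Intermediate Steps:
Y = -4
q((-16 + Y) + 61) + 18504 = ((-16 - 4) + 61)² + 18504 = (-20 + 61)² + 18504 = 41² + 18504 = 1681 + 18504 = 20185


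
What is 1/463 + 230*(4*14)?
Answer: 5963441/463 ≈ 12880.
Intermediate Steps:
1/463 + 230*(4*14) = 1/463 + 230*56 = 1/463 + 12880 = 5963441/463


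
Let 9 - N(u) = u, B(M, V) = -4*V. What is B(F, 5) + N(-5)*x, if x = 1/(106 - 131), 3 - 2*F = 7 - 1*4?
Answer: -514/25 ≈ -20.560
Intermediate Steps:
F = 0 (F = 3/2 - (7 - 1*4)/2 = 3/2 - (7 - 4)/2 = 3/2 - 1/2*3 = 3/2 - 3/2 = 0)
x = -1/25 (x = 1/(-25) = -1/25 ≈ -0.040000)
N(u) = 9 - u
B(F, 5) + N(-5)*x = -4*5 + (9 - 1*(-5))*(-1/25) = -20 + (9 + 5)*(-1/25) = -20 + 14*(-1/25) = -20 - 14/25 = -514/25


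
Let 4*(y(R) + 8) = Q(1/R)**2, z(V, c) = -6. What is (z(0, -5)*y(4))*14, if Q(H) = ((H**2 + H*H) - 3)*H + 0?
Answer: 677019/1024 ≈ 661.15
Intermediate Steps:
Q(H) = H*(-3 + 2*H**2) (Q(H) = ((H**2 + H**2) - 3)*H + 0 = (2*H**2 - 3)*H + 0 = (-3 + 2*H**2)*H + 0 = H*(-3 + 2*H**2) + 0 = H*(-3 + 2*H**2))
y(R) = -8 + (-3 + 2/R**2)**2/(4*R**2) (y(R) = -8 + ((-3 + 2*(1/R)**2)/R)**2/4 = -8 + ((-3 + 2/R**2)/R)**2/4 = -8 + ((-3 + 2/R**2)**2/R**2)/4 = -8 + (-3 + 2/R**2)**2/(4*R**2))
(z(0, -5)*y(4))*14 = -6*(-8 + (1/4)*(-2 + 3*4**2)**2/4**6)*14 = -6*(-8 + (1/4)*(1/4096)*(-2 + 3*16)**2)*14 = -6*(-8 + (1/4)*(1/4096)*(-2 + 48)**2)*14 = -6*(-8 + (1/4)*(1/4096)*46**2)*14 = -6*(-8 + (1/4)*(1/4096)*2116)*14 = -6*(-8 + 529/4096)*14 = -6*(-32239/4096)*14 = (96717/2048)*14 = 677019/1024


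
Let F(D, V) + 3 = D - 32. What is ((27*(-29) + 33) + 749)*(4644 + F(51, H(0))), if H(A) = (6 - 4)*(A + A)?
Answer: -4660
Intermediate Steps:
H(A) = 4*A (H(A) = 2*(2*A) = 4*A)
F(D, V) = -35 + D (F(D, V) = -3 + (D - 32) = -3 + (-32 + D) = -35 + D)
((27*(-29) + 33) + 749)*(4644 + F(51, H(0))) = ((27*(-29) + 33) + 749)*(4644 + (-35 + 51)) = ((-783 + 33) + 749)*(4644 + 16) = (-750 + 749)*4660 = -1*4660 = -4660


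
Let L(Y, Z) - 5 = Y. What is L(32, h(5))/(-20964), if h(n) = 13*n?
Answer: -37/20964 ≈ -0.0017649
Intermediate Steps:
L(Y, Z) = 5 + Y
L(32, h(5))/(-20964) = (5 + 32)/(-20964) = 37*(-1/20964) = -37/20964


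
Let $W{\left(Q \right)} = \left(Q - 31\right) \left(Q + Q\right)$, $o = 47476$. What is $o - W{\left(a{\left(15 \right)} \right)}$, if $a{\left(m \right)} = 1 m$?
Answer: $47956$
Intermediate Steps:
$a{\left(m \right)} = m$
$W{\left(Q \right)} = 2 Q \left(-31 + Q\right)$ ($W{\left(Q \right)} = \left(-31 + Q\right) 2 Q = 2 Q \left(-31 + Q\right)$)
$o - W{\left(a{\left(15 \right)} \right)} = 47476 - 2 \cdot 15 \left(-31 + 15\right) = 47476 - 2 \cdot 15 \left(-16\right) = 47476 - -480 = 47476 + 480 = 47956$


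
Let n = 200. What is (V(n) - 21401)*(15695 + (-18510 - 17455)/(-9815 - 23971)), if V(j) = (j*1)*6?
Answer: -10712736454235/33786 ≈ -3.1708e+8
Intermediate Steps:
V(j) = 6*j (V(j) = j*6 = 6*j)
(V(n) - 21401)*(15695 + (-18510 - 17455)/(-9815 - 23971)) = (6*200 - 21401)*(15695 + (-18510 - 17455)/(-9815 - 23971)) = (1200 - 21401)*(15695 - 35965/(-33786)) = -20201*(15695 - 35965*(-1/33786)) = -20201*(15695 + 35965/33786) = -20201*530307235/33786 = -10712736454235/33786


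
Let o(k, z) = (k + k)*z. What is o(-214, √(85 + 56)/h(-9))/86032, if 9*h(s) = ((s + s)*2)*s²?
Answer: 107*√141/6968592 ≈ 0.00018233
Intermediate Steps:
h(s) = 4*s³/9 (h(s) = (((s + s)*2)*s²)/9 = (((2*s)*2)*s²)/9 = ((4*s)*s²)/9 = (4*s³)/9 = 4*s³/9)
o(k, z) = 2*k*z (o(k, z) = (2*k)*z = 2*k*z)
o(-214, √(85 + 56)/h(-9))/86032 = (2*(-214)*(√(85 + 56)/(((4/9)*(-9)³))))/86032 = (2*(-214)*(√141/(((4/9)*(-729)))))*(1/86032) = (2*(-214)*(√141/(-324)))*(1/86032) = (2*(-214)*(√141*(-1/324)))*(1/86032) = (2*(-214)*(-√141/324))*(1/86032) = (107*√141/81)*(1/86032) = 107*√141/6968592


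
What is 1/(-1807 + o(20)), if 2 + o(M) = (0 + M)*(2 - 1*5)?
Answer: -1/1869 ≈ -0.00053505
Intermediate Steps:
o(M) = -2 - 3*M (o(M) = -2 + (0 + M)*(2 - 1*5) = -2 + M*(2 - 5) = -2 + M*(-3) = -2 - 3*M)
1/(-1807 + o(20)) = 1/(-1807 + (-2 - 3*20)) = 1/(-1807 + (-2 - 60)) = 1/(-1807 - 62) = 1/(-1869) = -1/1869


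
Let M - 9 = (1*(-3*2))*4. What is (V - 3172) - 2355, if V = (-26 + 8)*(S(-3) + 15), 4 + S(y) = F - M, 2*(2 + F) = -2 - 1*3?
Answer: -5914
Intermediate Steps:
F = -9/2 (F = -2 + (-2 - 1*3)/2 = -2 + (-2 - 3)/2 = -2 + (½)*(-5) = -2 - 5/2 = -9/2 ≈ -4.5000)
M = -15 (M = 9 + (1*(-3*2))*4 = 9 + (1*(-6))*4 = 9 - 6*4 = 9 - 24 = -15)
S(y) = 13/2 (S(y) = -4 + (-9/2 - 1*(-15)) = -4 + (-9/2 + 15) = -4 + 21/2 = 13/2)
V = -387 (V = (-26 + 8)*(13/2 + 15) = -18*43/2 = -387)
(V - 3172) - 2355 = (-387 - 3172) - 2355 = -3559 - 2355 = -5914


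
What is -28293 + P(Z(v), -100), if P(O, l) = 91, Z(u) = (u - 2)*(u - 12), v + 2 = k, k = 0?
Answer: -28202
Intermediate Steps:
v = -2 (v = -2 + 0 = -2)
Z(u) = (-12 + u)*(-2 + u) (Z(u) = (-2 + u)*(-12 + u) = (-12 + u)*(-2 + u))
-28293 + P(Z(v), -100) = -28293 + 91 = -28202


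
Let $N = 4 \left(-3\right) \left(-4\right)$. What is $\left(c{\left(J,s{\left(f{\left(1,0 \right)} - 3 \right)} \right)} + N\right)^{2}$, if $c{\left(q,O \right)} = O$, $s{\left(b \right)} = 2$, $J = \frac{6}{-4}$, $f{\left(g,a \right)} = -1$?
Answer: $2500$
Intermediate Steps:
$J = - \frac{3}{2}$ ($J = 6 \left(- \frac{1}{4}\right) = - \frac{3}{2} \approx -1.5$)
$N = 48$ ($N = \left(-12\right) \left(-4\right) = 48$)
$\left(c{\left(J,s{\left(f{\left(1,0 \right)} - 3 \right)} \right)} + N\right)^{2} = \left(2 + 48\right)^{2} = 50^{2} = 2500$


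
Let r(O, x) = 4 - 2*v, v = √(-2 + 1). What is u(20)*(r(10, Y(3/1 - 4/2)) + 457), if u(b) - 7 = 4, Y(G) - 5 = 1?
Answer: 5071 - 22*I ≈ 5071.0 - 22.0*I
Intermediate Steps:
Y(G) = 6 (Y(G) = 5 + 1 = 6)
u(b) = 11 (u(b) = 7 + 4 = 11)
v = I (v = √(-1) = I ≈ 1.0*I)
r(O, x) = 4 - 2*I
u(20)*(r(10, Y(3/1 - 4/2)) + 457) = 11*((4 - 2*I) + 457) = 11*(461 - 2*I) = 5071 - 22*I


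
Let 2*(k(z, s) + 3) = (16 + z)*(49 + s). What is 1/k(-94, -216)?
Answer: 1/6510 ≈ 0.00015361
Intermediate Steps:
k(z, s) = -3 + (16 + z)*(49 + s)/2 (k(z, s) = -3 + ((16 + z)*(49 + s))/2 = -3 + (16 + z)*(49 + s)/2)
1/k(-94, -216) = 1/(389 + 8*(-216) + (49/2)*(-94) + (1/2)*(-216)*(-94)) = 1/(389 - 1728 - 2303 + 10152) = 1/6510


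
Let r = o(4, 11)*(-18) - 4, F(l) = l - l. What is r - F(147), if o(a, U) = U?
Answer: -202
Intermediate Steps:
F(l) = 0
r = -202 (r = 11*(-18) - 4 = -198 - 4 = -202)
r - F(147) = -202 - 1*0 = -202 + 0 = -202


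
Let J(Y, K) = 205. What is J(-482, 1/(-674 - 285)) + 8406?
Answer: 8611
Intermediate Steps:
J(-482, 1/(-674 - 285)) + 8406 = 205 + 8406 = 8611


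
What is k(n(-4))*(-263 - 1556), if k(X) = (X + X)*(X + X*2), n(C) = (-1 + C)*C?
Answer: -4365600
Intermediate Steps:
n(C) = C*(-1 + C)
k(X) = 6*X**2 (k(X) = (2*X)*(X + 2*X) = (2*X)*(3*X) = 6*X**2)
k(n(-4))*(-263 - 1556) = (6*(-4*(-1 - 4))**2)*(-263 - 1556) = (6*(-4*(-5))**2)*(-1819) = (6*20**2)*(-1819) = (6*400)*(-1819) = 2400*(-1819) = -4365600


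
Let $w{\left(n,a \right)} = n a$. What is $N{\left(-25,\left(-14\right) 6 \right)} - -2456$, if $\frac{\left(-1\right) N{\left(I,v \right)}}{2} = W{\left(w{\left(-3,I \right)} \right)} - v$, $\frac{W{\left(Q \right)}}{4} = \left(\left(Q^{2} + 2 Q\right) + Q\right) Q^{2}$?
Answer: $-263247712$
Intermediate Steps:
$w{\left(n,a \right)} = a n$
$W{\left(Q \right)} = 4 Q^{2} \left(Q^{2} + 3 Q\right)$ ($W{\left(Q \right)} = 4 \left(\left(Q^{2} + 2 Q\right) + Q\right) Q^{2} = 4 \left(Q^{2} + 3 Q\right) Q^{2} = 4 Q^{2} \left(Q^{2} + 3 Q\right)$)
$N{\left(I,v \right)} = 2 v + 216 I^{3} \left(3 - 3 I\right)$ ($N{\left(I,v \right)} = - 2 \left(4 \left(I \left(-3\right)\right)^{3} \left(3 + I \left(-3\right)\right) - v\right) = - 2 \left(4 \left(- 3 I\right)^{3} \left(3 - 3 I\right) - v\right) = - 2 \left(4 \left(- 27 I^{3}\right) \left(3 - 3 I\right) - v\right) = - 2 \left(- 108 I^{3} \left(3 - 3 I\right) - v\right) = - 2 \left(- v - 108 I^{3} \left(3 - 3 I\right)\right) = 2 v + 216 I^{3} \left(3 - 3 I\right)$)
$N{\left(-25,\left(-14\right) 6 \right)} - -2456 = \left(2 \left(\left(-14\right) 6\right) + 648 \left(-25\right)^{3} \left(1 - -25\right)\right) - -2456 = \left(2 \left(-84\right) + 648 \left(-15625\right) \left(1 + 25\right)\right) + 2456 = \left(-168 + 648 \left(-15625\right) 26\right) + 2456 = \left(-168 - 263250000\right) + 2456 = -263250168 + 2456 = -263247712$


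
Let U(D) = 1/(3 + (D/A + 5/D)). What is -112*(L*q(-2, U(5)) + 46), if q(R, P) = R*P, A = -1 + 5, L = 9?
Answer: -4768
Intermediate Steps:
A = 4
U(D) = 1/(3 + 5/D + D/4) (U(D) = 1/(3 + (D/4 + 5/D)) = 1/(3 + (5/D + D/4)) = 1/(3 + 5/D + D/4))
q(R, P) = P*R
-112*(L*q(-2, U(5)) + 46) = -112*(9*((4*5/(20 + 5² + 12*5))*(-2)) + 46) = -112*(9*((4*5/(20 + 25 + 60))*(-2)) + 46) = -112*(9*((4*5/105)*(-2)) + 46) = -112*(9*((4*5*(1/105))*(-2)) + 46) = -112*(9*((4/21)*(-2)) + 46) = -112*(9*(-8/21) + 46) = -112*(-24/7 + 46) = -112*298/7 = -4768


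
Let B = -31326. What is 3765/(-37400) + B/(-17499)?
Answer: 73713911/43630840 ≈ 1.6895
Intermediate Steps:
3765/(-37400) + B/(-17499) = 3765/(-37400) - 31326/(-17499) = 3765*(-1/37400) - 31326*(-1/17499) = -753/7480 + 10442/5833 = 73713911/43630840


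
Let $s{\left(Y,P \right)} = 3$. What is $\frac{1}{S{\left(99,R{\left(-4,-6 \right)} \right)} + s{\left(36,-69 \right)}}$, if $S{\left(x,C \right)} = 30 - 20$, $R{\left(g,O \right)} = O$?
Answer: $\frac{1}{13} \approx 0.076923$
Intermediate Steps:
$S{\left(x,C \right)} = 10$ ($S{\left(x,C \right)} = 30 - 20 = 10$)
$\frac{1}{S{\left(99,R{\left(-4,-6 \right)} \right)} + s{\left(36,-69 \right)}} = \frac{1}{10 + 3} = \frac{1}{13}$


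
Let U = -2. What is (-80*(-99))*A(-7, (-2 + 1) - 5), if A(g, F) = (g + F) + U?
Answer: -118800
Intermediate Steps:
A(g, F) = -2 + F + g (A(g, F) = (g + F) - 2 = (F + g) - 2 = -2 + F + g)
(-80*(-99))*A(-7, (-2 + 1) - 5) = (-80*(-99))*(-2 + ((-2 + 1) - 5) - 7) = 7920*(-2 + (-1 - 5) - 7) = 7920*(-2 - 6 - 7) = 7920*(-15) = -118800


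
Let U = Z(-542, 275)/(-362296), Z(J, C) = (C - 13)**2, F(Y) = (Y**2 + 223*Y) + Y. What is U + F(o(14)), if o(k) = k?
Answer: 301775407/90574 ≈ 3331.8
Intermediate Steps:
F(Y) = Y**2 + 224*Y
Z(J, C) = (-13 + C)**2
U = -17161/90574 (U = (-13 + 275)**2/(-362296) = 262**2*(-1/362296) = 68644*(-1/362296) = -17161/90574 ≈ -0.18947)
U + F(o(14)) = -17161/90574 + 14*(224 + 14) = -17161/90574 + 14*238 = -17161/90574 + 3332 = 301775407/90574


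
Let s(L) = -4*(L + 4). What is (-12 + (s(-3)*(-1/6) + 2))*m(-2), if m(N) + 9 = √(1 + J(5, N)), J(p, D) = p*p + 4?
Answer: 84 - 28*√30/3 ≈ 32.879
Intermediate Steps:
J(p, D) = 4 + p² (J(p, D) = p² + 4 = 4 + p²)
m(N) = -9 + √30 (m(N) = -9 + √(1 + (4 + 5²)) = -9 + √(1 + (4 + 25)) = -9 + √(1 + 29) = -9 + √30)
s(L) = -16 - 4*L (s(L) = -4*(4 + L) = -16 - 4*L)
(-12 + (s(-3)*(-1/6) + 2))*m(-2) = (-12 + ((-16 - 4*(-3))*(-1/6) + 2))*(-9 + √30) = (-12 + ((-16 + 12)*(-1*⅙) + 2))*(-9 + √30) = (-12 + (-4*(-⅙) + 2))*(-9 + √30) = (-12 + (⅔ + 2))*(-9 + √30) = (-12 + 8/3)*(-9 + √30) = -28*(-9 + √30)/3 = 84 - 28*√30/3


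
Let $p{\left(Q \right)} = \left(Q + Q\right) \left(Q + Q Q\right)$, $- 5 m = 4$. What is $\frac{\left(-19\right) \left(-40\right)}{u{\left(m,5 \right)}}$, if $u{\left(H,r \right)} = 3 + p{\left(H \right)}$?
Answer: $\frac{95000}{407} \approx 233.42$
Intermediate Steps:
$m = - \frac{4}{5}$ ($m = \left(- \frac{1}{5}\right) 4 = - \frac{4}{5} \approx -0.8$)
$p{\left(Q \right)} = 2 Q \left(Q + Q^{2}\right)$
$u{\left(H,r \right)} = 3 + 2 H^{2} \left(1 + H\right)$
$\frac{\left(-19\right) \left(-40\right)}{u{\left(m,5 \right)}} = \frac{\left(-19\right) \left(-40\right)}{3 + 2 \left(- \frac{4}{5}\right)^{2} \left(1 - \frac{4}{5}\right)} = \frac{760}{3 + 2 \cdot \frac{16}{25} \cdot \frac{1}{5}} = \frac{760}{3 + \frac{32}{125}} = \frac{760}{\frac{407}{125}} = 760 \cdot \frac{125}{407} = \frac{95000}{407}$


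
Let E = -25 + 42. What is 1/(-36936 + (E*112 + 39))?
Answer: -1/34993 ≈ -2.8577e-5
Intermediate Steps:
E = 17
1/(-36936 + (E*112 + 39)) = 1/(-36936 + (17*112 + 39)) = 1/(-36936 + (1904 + 39)) = 1/(-36936 + 1943) = 1/(-34993) = -1/34993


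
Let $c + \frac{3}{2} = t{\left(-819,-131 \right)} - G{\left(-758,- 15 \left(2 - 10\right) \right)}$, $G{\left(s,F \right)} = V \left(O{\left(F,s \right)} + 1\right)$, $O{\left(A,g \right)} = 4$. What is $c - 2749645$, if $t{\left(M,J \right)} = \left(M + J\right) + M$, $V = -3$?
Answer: $- \frac{5502801}{2} \approx -2.7514 \cdot 10^{6}$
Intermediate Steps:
$t{\left(M,J \right)} = J + 2 M$ ($t{\left(M,J \right)} = \left(J + M\right) + M = J + 2 M$)
$G{\left(s,F \right)} = -15$ ($G{\left(s,F \right)} = - 3 \left(4 + 1\right) = \left(-3\right) 5 = -15$)
$c = - \frac{3511}{2}$ ($c = - \frac{3}{2} + \left(\left(-131 + 2 \left(-819\right)\right) - -15\right) = - \frac{3}{2} + \left(\left(-131 - 1638\right) + 15\right) = - \frac{3}{2} + \left(-1769 + 15\right) = - \frac{3}{2} - 1754 = - \frac{3511}{2} \approx -1755.5$)
$c - 2749645 = - \frac{3511}{2} - 2749645 = - \frac{5502801}{2}$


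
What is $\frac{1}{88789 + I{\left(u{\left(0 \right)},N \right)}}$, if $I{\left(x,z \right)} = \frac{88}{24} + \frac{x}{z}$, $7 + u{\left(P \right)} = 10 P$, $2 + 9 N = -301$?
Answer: $\frac{303}{26904241} \approx 1.1262 \cdot 10^{-5}$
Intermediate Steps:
$N = - \frac{101}{3}$ ($N = - \frac{2}{9} + \frac{1}{9} \left(-301\right) = - \frac{2}{9} - \frac{301}{9} = - \frac{101}{3} \approx -33.667$)
$u{\left(P \right)} = -7 + 10 P$
$I{\left(x,z \right)} = \frac{11}{3} + \frac{x}{z}$ ($I{\left(x,z \right)} = 88 \cdot \frac{1}{24} + \frac{x}{z} = \frac{11}{3} + \frac{x}{z}$)
$\frac{1}{88789 + I{\left(u{\left(0 \right)},N \right)}} = \frac{1}{88789 + \left(\frac{11}{3} + \frac{-7 + 10 \cdot 0}{- \frac{101}{3}}\right)} = \frac{1}{88789 + \left(\frac{11}{3} + \left(-7 + 0\right) \left(- \frac{3}{101}\right)\right)} = \frac{1}{88789 + \left(\frac{11}{3} - - \frac{21}{101}\right)} = \frac{1}{88789 + \left(\frac{11}{3} + \frac{21}{101}\right)} = \frac{1}{88789 + \frac{1174}{303}} = \frac{1}{\frac{26904241}{303}} = \frac{303}{26904241}$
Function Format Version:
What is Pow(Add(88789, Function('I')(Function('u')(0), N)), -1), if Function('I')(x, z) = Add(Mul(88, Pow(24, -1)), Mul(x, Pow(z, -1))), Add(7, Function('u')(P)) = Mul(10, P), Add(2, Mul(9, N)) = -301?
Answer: Rational(303, 26904241) ≈ 1.1262e-5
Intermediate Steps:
N = Rational(-101, 3) (N = Add(Rational(-2, 9), Mul(Rational(1, 9), -301)) = Add(Rational(-2, 9), Rational(-301, 9)) = Rational(-101, 3) ≈ -33.667)
Function('u')(P) = Add(-7, Mul(10, P))
Function('I')(x, z) = Add(Rational(11, 3), Mul(x, Pow(z, -1))) (Function('I')(x, z) = Add(Mul(88, Rational(1, 24)), Mul(x, Pow(z, -1))) = Add(Rational(11, 3), Mul(x, Pow(z, -1))))
Pow(Add(88789, Function('I')(Function('u')(0), N)), -1) = Pow(Add(88789, Add(Rational(11, 3), Mul(Add(-7, Mul(10, 0)), Pow(Rational(-101, 3), -1)))), -1) = Pow(Add(88789, Add(Rational(11, 3), Mul(Add(-7, 0), Rational(-3, 101)))), -1) = Pow(Add(88789, Add(Rational(11, 3), Mul(-7, Rational(-3, 101)))), -1) = Pow(Add(88789, Add(Rational(11, 3), Rational(21, 101))), -1) = Pow(Add(88789, Rational(1174, 303)), -1) = Pow(Rational(26904241, 303), -1) = Rational(303, 26904241)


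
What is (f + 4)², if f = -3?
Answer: 1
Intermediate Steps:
(f + 4)² = (-3 + 4)² = 1² = 1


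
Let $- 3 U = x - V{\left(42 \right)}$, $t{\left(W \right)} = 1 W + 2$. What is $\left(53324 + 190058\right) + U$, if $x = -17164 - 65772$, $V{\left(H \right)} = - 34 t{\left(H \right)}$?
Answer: $\frac{811586}{3} \approx 2.7053 \cdot 10^{5}$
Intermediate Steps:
$t{\left(W \right)} = 2 + W$ ($t{\left(W \right)} = W + 2 = 2 + W$)
$V{\left(H \right)} = -68 - 34 H$ ($V{\left(H \right)} = - 34 \left(2 + H\right) = -68 - 34 H$)
$x = -82936$
$U = \frac{81440}{3}$ ($U = - \frac{-82936 - \left(-68 - 1428\right)}{3} = - \frac{-82936 - -1496}{3} = - \frac{-82936 + 1496}{3} = \left(- \frac{1}{3}\right) \left(-81440\right) = \frac{81440}{3} \approx 27147.0$)
$\left(53324 + 190058\right) + U = \left(53324 + 190058\right) + \frac{81440}{3} = 243382 + \frac{81440}{3} = \frac{811586}{3}$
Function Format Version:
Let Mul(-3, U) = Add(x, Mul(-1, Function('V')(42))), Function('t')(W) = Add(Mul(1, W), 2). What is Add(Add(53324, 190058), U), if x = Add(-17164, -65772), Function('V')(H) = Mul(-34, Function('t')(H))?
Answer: Rational(811586, 3) ≈ 2.7053e+5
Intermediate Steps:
Function('t')(W) = Add(2, W) (Function('t')(W) = Add(W, 2) = Add(2, W))
Function('V')(H) = Add(-68, Mul(-34, H)) (Function('V')(H) = Mul(-34, Add(2, H)) = Add(-68, Mul(-34, H)))
x = -82936
U = Rational(81440, 3) (U = Mul(Rational(-1, 3), Add(-82936, Mul(-1, Add(-68, Mul(-34, 42))))) = Mul(Rational(-1, 3), Add(-82936, Mul(-1, Add(-68, -1428)))) = Mul(Rational(-1, 3), Add(-82936, Mul(-1, -1496))) = Mul(Rational(-1, 3), Add(-82936, 1496)) = Mul(Rational(-1, 3), -81440) = Rational(81440, 3) ≈ 27147.)
Add(Add(53324, 190058), U) = Add(Add(53324, 190058), Rational(81440, 3)) = Add(243382, Rational(81440, 3)) = Rational(811586, 3)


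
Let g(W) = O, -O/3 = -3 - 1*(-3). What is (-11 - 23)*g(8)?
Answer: 0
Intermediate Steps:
O = 0 (O = -3*(-3 - 1*(-3)) = -3*(-3 + 3) = -3*0 = 0)
g(W) = 0
(-11 - 23)*g(8) = (-11 - 23)*0 = -34*0 = 0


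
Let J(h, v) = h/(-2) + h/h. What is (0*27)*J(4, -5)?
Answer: 0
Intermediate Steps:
J(h, v) = 1 - h/2 (J(h, v) = h*(-½) + 1 = -h/2 + 1 = 1 - h/2)
(0*27)*J(4, -5) = (0*27)*(1 - ½*4) = 0*(1 - 2) = 0*(-1) = 0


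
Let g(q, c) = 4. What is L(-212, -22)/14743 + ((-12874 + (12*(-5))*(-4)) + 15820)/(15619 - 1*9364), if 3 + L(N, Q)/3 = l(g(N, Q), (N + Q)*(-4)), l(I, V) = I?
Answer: 5221107/10246385 ≈ 0.50956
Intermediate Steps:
L(N, Q) = 3 (L(N, Q) = -9 + 3*4 = -9 + 12 = 3)
L(-212, -22)/14743 + ((-12874 + (12*(-5))*(-4)) + 15820)/(15619 - 1*9364) = 3/14743 + ((-12874 + (12*(-5))*(-4)) + 15820)/(15619 - 1*9364) = 3*(1/14743) + ((-12874 - 60*(-4)) + 15820)/(15619 - 9364) = 3/14743 + ((-12874 + 240) + 15820)/6255 = 3/14743 + (-12634 + 15820)*(1/6255) = 3/14743 + 3186*(1/6255) = 3/14743 + 354/695 = 5221107/10246385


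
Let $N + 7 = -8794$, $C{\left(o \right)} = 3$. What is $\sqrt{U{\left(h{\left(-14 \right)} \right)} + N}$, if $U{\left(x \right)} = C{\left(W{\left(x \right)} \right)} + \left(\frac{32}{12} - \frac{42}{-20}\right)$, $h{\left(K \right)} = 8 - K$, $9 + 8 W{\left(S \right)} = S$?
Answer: $\frac{i \sqrt{7913910}}{30} \approx 93.772 i$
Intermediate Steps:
$W{\left(S \right)} = - \frac{9}{8} + \frac{S}{8}$
$U{\left(x \right)} = \frac{233}{30}$ ($U{\left(x \right)} = 3 + \left(\frac{32}{12} - \frac{42}{-20}\right) = 3 + \left(32 \cdot \frac{1}{12} - - \frac{21}{10}\right) = 3 + \left(\frac{8}{3} + \frac{21}{10}\right) = 3 + \frac{143}{30} = \frac{233}{30}$)
$N = -8801$ ($N = -7 - 8794 = -8801$)
$\sqrt{U{\left(h{\left(-14 \right)} \right)} + N} = \sqrt{\frac{233}{30} - 8801} = \sqrt{- \frac{263797}{30}} = \frac{i \sqrt{7913910}}{30}$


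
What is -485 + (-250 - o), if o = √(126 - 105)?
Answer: -735 - √21 ≈ -739.58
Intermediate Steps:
o = √21 ≈ 4.5826
-485 + (-250 - o) = -485 + (-250 - √21) = -735 - √21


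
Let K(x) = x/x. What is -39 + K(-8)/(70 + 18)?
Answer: -3431/88 ≈ -38.989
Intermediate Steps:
K(x) = 1
-39 + K(-8)/(70 + 18) = -39 + 1/(70 + 18) = -39 + 1/88 = -3431/88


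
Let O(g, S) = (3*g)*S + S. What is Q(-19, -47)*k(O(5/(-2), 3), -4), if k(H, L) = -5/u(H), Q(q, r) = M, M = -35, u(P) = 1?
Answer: 175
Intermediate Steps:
O(g, S) = S + 3*S*g (O(g, S) = 3*S*g + S = S + 3*S*g)
Q(q, r) = -35
k(H, L) = -5 (k(H, L) = -5/1 = -5*1 = -5)
Q(-19, -47)*k(O(5/(-2), 3), -4) = -35*(-5) = 175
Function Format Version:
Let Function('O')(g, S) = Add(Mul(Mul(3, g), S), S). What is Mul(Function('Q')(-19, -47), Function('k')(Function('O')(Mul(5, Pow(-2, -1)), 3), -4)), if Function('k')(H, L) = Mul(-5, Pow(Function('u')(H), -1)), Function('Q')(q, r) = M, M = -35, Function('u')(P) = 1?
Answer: 175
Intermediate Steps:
Function('O')(g, S) = Add(S, Mul(3, S, g)) (Function('O')(g, S) = Add(Mul(3, S, g), S) = Add(S, Mul(3, S, g)))
Function('Q')(q, r) = -35
Function('k')(H, L) = -5 (Function('k')(H, L) = Mul(-5, Pow(1, -1)) = Mul(-5, 1) = -5)
Mul(Function('Q')(-19, -47), Function('k')(Function('O')(Mul(5, Pow(-2, -1)), 3), -4)) = Mul(-35, -5) = 175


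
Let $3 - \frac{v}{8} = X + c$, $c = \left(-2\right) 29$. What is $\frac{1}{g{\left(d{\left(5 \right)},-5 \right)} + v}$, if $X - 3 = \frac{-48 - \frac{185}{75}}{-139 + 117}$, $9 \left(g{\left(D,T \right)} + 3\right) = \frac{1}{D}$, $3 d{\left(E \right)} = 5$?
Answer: $\frac{165}{73048} \approx 0.0022588$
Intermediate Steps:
$d{\left(E \right)} = \frac{5}{3}$ ($d{\left(E \right)} = \frac{1}{3} \cdot 5 = \frac{5}{3}$)
$g{\left(D,T \right)} = -3 + \frac{1}{9 D}$
$c = -58$
$X = \frac{1747}{330}$ ($X = 3 + \frac{-48 - \frac{185}{75}}{-139 + 117} = 3 + \frac{-48 - \frac{37}{15}}{-22} = 3 + \left(-48 - \frac{37}{15}\right) \left(- \frac{1}{22}\right) = 3 - - \frac{757}{330} = 3 + \frac{757}{330} = \frac{1747}{330} \approx 5.2939$)
$v = \frac{73532}{165}$ ($v = 24 - 8 \left(\frac{1747}{330} - 58\right) = 24 - - \frac{69572}{165} = 24 + \frac{69572}{165} = \frac{73532}{165} \approx 445.65$)
$\frac{1}{g{\left(d{\left(5 \right)},-5 \right)} + v} = \frac{1}{\left(-3 + \frac{1}{9 \cdot \frac{5}{3}}\right) + \frac{73532}{165}} = \frac{1}{\left(-3 + \frac{1}{9} \cdot \frac{3}{5}\right) + \frac{73532}{165}} = \frac{1}{\left(-3 + \frac{1}{15}\right) + \frac{73532}{165}} = \frac{1}{- \frac{44}{15} + \frac{73532}{165}} = \frac{1}{\frac{73048}{165}} = \frac{165}{73048}$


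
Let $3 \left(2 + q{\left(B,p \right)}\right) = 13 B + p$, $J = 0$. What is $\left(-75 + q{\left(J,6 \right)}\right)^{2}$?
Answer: $5625$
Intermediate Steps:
$q{\left(B,p \right)} = -2 + \frac{p}{3} + \frac{13 B}{3}$ ($q{\left(B,p \right)} = -2 + \frac{13 B + p}{3} = -2 + \frac{p + 13 B}{3} = -2 + \left(\frac{p}{3} + \frac{13 B}{3}\right) = -2 + \frac{p}{3} + \frac{13 B}{3}$)
$\left(-75 + q{\left(J,6 \right)}\right)^{2} = \left(-75 + \left(-2 + \frac{1}{3} \cdot 6 + \frac{13}{3} \cdot 0\right)\right)^{2} = \left(-75 + \left(-2 + 2 + 0\right)\right)^{2} = \left(-75 + 0\right)^{2} = \left(-75\right)^{2} = 5625$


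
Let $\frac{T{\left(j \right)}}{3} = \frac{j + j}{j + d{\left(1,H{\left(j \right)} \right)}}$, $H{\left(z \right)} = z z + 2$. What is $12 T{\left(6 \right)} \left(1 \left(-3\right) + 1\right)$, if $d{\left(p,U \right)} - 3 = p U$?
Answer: $- \frac{864}{47} \approx -18.383$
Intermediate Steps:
$H{\left(z \right)} = 2 + z^{2}$ ($H{\left(z \right)} = z^{2} + 2 = 2 + z^{2}$)
$d{\left(p,U \right)} = 3 + U p$ ($d{\left(p,U \right)} = 3 + p U = 3 + U p$)
$T{\left(j \right)} = \frac{6 j}{5 + j + j^{2}}$ ($T{\left(j \right)} = 3 \frac{j + j}{j + \left(3 + \left(2 + j^{2}\right) 1\right)} = 3 \frac{2 j}{j + \left(3 + \left(2 + j^{2}\right)\right)} = 3 \frac{2 j}{j + \left(5 + j^{2}\right)} = 3 \frac{2 j}{5 + j + j^{2}} = \frac{6 j}{5 + j + j^{2}}$)
$12 T{\left(6 \right)} \left(1 \left(-3\right) + 1\right) = 12 \cdot 6 \cdot 6 \frac{1}{5 + 6 + 6^{2}} \left(1 \left(-3\right) + 1\right) = 12 \cdot 6 \cdot 6 \frac{1}{5 + 6 + 36} \left(-3 + 1\right) = 12 \cdot 6 \cdot 6 \cdot \frac{1}{47} \left(-2\right) = 12 \cdot \frac{36}{47} \left(-2\right) = \frac{432}{47} \left(-2\right) = - \frac{864}{47}$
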